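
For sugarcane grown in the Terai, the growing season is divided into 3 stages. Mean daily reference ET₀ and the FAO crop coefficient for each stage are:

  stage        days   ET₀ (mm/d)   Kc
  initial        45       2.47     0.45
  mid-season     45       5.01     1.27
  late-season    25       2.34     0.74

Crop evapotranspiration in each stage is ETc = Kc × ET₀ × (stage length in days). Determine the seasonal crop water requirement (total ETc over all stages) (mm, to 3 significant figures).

initial: 0.45 × 2.47 × 45 = 50.02 mm
mid-season: 1.27 × 5.01 × 45 = 286.32 mm
late-season: 0.74 × 2.34 × 25 = 43.29 mm
Seasonal total = 379.63 mm

380 mm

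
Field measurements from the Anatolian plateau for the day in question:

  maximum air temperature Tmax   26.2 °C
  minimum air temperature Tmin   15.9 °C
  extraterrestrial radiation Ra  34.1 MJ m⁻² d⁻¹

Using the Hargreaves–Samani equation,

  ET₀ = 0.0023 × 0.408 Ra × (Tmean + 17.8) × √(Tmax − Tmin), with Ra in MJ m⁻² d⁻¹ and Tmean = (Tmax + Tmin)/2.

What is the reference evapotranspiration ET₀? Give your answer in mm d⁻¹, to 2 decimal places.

Tmean = (26.2 + 15.9)/2 = 21.05 °C
0.408 Ra = 0.408 × 34.1 = 13.9128 mm/d equivalent
ET₀ = 0.0023 × 13.9128 × (21.05 + 17.8) × √10.3 = 0.0023 × 13.9128 × 38.85 × 3.2094 = 3.9899 mm/d

3.99 mm d⁻¹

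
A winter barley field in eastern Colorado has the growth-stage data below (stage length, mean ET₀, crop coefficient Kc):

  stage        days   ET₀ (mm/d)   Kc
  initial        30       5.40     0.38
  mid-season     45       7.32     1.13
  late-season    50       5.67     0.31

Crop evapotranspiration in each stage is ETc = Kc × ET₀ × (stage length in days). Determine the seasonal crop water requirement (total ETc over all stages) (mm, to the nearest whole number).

initial: 0.38 × 5.40 × 30 = 61.56 mm
mid-season: 1.13 × 7.32 × 45 = 372.22 mm
late-season: 0.31 × 5.67 × 50 = 87.89 mm
Seasonal total = 521.67 mm

522 mm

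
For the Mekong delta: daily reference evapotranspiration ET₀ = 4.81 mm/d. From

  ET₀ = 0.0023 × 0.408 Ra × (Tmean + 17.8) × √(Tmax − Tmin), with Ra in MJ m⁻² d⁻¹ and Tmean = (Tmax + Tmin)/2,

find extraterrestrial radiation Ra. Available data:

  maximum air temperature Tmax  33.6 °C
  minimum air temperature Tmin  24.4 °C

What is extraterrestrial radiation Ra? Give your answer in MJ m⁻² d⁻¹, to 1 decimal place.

Tmean = (33.6+24.4)/2 = 29.00 °C; ΔT = 9.2
Ra = ET₀ / [0.0023 × 0.408 × (Tmean+17.8) × √ΔT]
   = 4.81 / (0.0023 × 0.408 × 46.80 × 3.0332) = 36.109 MJ m⁻² d⁻¹

36.1 MJ m⁻² d⁻¹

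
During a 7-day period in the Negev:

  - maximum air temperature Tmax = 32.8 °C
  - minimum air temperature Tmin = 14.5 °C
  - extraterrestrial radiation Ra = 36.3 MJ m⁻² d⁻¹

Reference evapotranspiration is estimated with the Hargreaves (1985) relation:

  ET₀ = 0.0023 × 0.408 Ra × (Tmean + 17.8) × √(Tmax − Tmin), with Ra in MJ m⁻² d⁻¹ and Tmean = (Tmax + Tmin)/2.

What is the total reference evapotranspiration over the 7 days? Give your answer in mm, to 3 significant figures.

42.3 mm

Tmean = (32.8 + 14.5)/2 = 23.65 °C
0.408 Ra = 0.408 × 36.3 = 14.8104 mm/d equivalent
ET₀ = 0.0023 × 14.8104 × (23.65 + 17.8) × √18.3 = 0.0023 × 14.8104 × 41.45 × 4.2778 = 6.0400 mm/d
Over 7 days: 6.0400 × 7 = 42.280 mm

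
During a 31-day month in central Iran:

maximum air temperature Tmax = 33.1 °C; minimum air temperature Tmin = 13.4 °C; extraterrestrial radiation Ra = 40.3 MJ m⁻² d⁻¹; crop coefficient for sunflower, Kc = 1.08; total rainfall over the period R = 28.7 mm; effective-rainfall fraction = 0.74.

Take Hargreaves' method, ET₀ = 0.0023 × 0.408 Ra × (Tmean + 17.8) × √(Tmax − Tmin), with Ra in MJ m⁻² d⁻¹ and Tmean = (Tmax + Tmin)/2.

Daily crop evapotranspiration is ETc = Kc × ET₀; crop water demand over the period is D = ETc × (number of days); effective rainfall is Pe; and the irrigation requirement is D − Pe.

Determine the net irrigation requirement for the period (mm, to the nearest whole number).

209 mm

Tmean = (33.1 + 13.4)/2 = 23.25 °C
0.408 Ra = 0.408 × 40.3 = 16.4424 mm/d equivalent
ET₀ = 0.0023 × 16.4424 × (23.25 + 17.8) × √19.7 = 0.0023 × 16.4424 × 41.05 × 4.4385 = 6.8904 mm/d
ETc = Kc × ET₀ = 1.08 × 6.8904 = 7.4416 mm/d
Crop demand D = ETc × 31 d = 7.4416 × 31 = 230.690 mm
Pe = 0.74 × 28.7 = 21.238 mm
D − Pe = 230.690 − 21.238 = 209.452 mm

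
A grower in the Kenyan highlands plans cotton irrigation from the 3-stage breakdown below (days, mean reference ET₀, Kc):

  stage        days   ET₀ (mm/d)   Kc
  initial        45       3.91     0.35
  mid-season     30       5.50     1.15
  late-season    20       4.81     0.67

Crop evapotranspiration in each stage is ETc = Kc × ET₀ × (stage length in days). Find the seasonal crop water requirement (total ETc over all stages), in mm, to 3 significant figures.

316 mm

initial: 0.35 × 3.91 × 45 = 61.58 mm
mid-season: 1.15 × 5.50 × 30 = 189.75 mm
late-season: 0.67 × 4.81 × 20 = 64.45 mm
Seasonal total = 315.78 mm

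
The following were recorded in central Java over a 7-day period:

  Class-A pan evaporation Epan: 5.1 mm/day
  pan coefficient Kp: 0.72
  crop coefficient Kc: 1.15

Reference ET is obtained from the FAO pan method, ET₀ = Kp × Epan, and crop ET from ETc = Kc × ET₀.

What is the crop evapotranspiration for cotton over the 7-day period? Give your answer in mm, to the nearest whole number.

ET₀ = 0.72 × 5.1 = 3.6720 mm/d
ETc = Kc × ET₀ = 1.15 × 3.6720 = 4.2228 mm/d
Over 7 days: 4.2228 × 7 = 29.560 mm

30 mm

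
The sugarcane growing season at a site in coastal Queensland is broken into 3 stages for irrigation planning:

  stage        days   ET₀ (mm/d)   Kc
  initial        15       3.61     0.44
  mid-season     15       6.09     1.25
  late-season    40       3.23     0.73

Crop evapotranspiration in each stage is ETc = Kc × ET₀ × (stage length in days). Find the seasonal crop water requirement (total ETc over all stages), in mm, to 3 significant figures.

232 mm

initial: 0.44 × 3.61 × 15 = 23.83 mm
mid-season: 1.25 × 6.09 × 15 = 114.19 mm
late-season: 0.73 × 3.23 × 40 = 94.32 mm
Seasonal total = 232.34 mm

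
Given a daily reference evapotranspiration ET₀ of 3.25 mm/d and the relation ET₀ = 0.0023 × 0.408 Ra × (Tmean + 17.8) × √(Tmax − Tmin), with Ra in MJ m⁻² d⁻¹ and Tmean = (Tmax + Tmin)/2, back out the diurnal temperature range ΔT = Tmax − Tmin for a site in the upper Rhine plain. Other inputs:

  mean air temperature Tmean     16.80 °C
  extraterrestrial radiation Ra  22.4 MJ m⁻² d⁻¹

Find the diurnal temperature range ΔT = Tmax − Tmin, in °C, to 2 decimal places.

19.97 °C

√ΔT = ET₀ / [0.0023 × 0.408 × Ra × (Tmean+17.8)] = 3.25 / (0.0023 × 9.1392 × 34.60) = 4.4686
ΔT = 4.4686² = 19.968 °C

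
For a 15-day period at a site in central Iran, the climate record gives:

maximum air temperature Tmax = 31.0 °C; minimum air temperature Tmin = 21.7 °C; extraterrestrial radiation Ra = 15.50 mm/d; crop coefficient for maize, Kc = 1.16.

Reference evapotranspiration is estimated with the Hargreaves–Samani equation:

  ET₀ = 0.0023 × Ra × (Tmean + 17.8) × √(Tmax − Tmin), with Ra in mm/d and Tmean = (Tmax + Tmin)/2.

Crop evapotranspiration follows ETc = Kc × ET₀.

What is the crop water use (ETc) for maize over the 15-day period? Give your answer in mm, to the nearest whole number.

Tmean = (31.0 + 21.7)/2 = 26.35 °C
ET₀ = 0.0023 × 15.50 × (26.35 + 17.8) × √9.3 = 0.0023 × 15.50 × 44.15 × 3.0496 = 4.7999 mm/d
ETc = Kc × ET₀ = 1.16 × 4.7999 = 5.5679 mm/d
Over 15 days: 5.5679 × 15 = 83.519 mm

84 mm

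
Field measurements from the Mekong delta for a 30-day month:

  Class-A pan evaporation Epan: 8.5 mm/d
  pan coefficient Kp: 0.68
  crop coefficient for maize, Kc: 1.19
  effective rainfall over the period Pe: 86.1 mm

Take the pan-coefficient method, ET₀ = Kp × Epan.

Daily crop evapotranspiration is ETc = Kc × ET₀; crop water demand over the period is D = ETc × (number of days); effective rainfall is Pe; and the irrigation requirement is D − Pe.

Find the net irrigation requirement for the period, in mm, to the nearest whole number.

ET₀ = 0.68 × 8.5 = 5.7800 mm/d
ETc = Kc × ET₀ = 1.19 × 5.7800 = 6.8782 mm/d
Crop demand D = ETc × 30 d = 6.8782 × 30 = 206.346 mm
D − Pe = 206.346 − 86.1 = 120.246 mm

120 mm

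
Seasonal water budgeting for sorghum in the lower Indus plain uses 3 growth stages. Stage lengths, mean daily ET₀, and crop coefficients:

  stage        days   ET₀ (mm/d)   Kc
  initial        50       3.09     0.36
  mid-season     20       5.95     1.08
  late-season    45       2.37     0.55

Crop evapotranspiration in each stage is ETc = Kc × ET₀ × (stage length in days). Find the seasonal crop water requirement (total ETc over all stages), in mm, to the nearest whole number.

initial: 0.36 × 3.09 × 50 = 55.62 mm
mid-season: 1.08 × 5.95 × 20 = 128.52 mm
late-season: 0.55 × 2.37 × 45 = 58.66 mm
Seasonal total = 242.80 mm

243 mm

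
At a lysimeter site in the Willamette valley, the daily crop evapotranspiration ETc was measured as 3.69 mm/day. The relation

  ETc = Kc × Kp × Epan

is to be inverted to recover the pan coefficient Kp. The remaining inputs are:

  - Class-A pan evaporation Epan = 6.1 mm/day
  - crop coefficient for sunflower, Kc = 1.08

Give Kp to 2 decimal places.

0.56

ETc = Kc × Kp × Epan  ⇒  Kp = ETc / (Kc × Epan)
Kp = 3.69 / (1.08 × 6.1) = 3.69 / 6.588 = 0.5601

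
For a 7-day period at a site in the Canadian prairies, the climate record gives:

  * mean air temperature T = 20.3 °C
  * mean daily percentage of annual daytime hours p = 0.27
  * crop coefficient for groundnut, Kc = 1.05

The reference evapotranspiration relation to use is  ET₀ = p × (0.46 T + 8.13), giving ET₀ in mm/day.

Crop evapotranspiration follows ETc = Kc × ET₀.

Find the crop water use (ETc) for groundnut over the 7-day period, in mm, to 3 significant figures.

34.7 mm

ET₀ = 0.27 × (0.46 × 20.3 + 8.13) = 0.27 × 17.468 = 4.7164 mm/d
ETc = Kc × ET₀ = 1.05 × 4.7164 = 4.9522 mm/d
Over 7 days: 4.9522 × 7 = 34.665 mm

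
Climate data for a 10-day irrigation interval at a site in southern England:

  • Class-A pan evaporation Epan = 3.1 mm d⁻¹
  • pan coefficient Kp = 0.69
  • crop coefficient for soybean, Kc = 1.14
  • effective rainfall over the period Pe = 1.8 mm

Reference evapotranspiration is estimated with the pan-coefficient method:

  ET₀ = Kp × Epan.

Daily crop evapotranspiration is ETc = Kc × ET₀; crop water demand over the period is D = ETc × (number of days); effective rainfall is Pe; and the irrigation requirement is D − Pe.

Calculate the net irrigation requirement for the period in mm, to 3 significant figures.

22.6 mm

ET₀ = 0.69 × 3.1 = 2.1390 mm/d
ETc = Kc × ET₀ = 1.14 × 2.1390 = 2.4385 mm/d
Crop demand D = ETc × 10 d = 2.4385 × 10 = 24.385 mm
D − Pe = 24.385 − 1.8 = 22.585 mm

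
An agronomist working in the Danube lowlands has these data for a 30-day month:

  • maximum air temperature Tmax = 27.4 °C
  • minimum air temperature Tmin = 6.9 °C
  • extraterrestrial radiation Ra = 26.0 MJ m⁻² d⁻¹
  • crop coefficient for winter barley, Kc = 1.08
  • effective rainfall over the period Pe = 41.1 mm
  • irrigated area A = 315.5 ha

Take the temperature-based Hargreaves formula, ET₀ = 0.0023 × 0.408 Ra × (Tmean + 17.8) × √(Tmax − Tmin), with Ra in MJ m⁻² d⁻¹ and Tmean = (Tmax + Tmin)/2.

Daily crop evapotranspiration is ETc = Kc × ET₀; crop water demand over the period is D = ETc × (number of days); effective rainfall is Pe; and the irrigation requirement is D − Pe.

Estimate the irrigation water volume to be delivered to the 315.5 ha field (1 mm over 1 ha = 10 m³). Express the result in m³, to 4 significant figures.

Tmean = (27.4 + 6.9)/2 = 17.15 °C
0.408 Ra = 0.408 × 26.0 = 10.6080 mm/d equivalent
ET₀ = 0.0023 × 10.6080 × (17.15 + 17.8) × √20.5 = 0.0023 × 10.6080 × 34.95 × 4.5277 = 3.8609 mm/d
ETc = Kc × ET₀ = 1.08 × 3.8609 = 4.1698 mm/d
Crop demand D = ETc × 30 d = 4.1698 × 30 = 125.094 mm
D − Pe = 125.094 − 41.1 = 83.994 mm
Volume = 83.994 mm × 315.5 ha × 10 = 265001.1 m³

265000 m³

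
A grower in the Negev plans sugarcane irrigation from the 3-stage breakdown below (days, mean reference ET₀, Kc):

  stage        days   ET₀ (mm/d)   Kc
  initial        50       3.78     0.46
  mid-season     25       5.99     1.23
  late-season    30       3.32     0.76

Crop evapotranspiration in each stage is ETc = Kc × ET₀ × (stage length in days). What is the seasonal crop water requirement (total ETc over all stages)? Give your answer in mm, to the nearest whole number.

347 mm

initial: 0.46 × 3.78 × 50 = 86.94 mm
mid-season: 1.23 × 5.99 × 25 = 184.19 mm
late-season: 0.76 × 3.32 × 30 = 75.70 mm
Seasonal total = 346.83 mm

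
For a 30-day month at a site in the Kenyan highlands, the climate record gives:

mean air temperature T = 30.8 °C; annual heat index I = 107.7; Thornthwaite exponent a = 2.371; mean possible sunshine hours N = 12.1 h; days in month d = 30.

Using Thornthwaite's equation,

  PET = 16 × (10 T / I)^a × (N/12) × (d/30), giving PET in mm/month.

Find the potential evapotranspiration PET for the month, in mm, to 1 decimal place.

10T/I = 10 × 30.8 / 107.7 = 2.8598
(10T/I)^a = 2.8598^2.371 = 12.0774
Uncorrected PET = 16 × 12.0774 = 193.238 mm
Correction = (N/12)(d/30) = (12.1/12)(30/30) = 1.0083
PET = 193.238 × 1.0083 = 194.842 mm/month

194.8 mm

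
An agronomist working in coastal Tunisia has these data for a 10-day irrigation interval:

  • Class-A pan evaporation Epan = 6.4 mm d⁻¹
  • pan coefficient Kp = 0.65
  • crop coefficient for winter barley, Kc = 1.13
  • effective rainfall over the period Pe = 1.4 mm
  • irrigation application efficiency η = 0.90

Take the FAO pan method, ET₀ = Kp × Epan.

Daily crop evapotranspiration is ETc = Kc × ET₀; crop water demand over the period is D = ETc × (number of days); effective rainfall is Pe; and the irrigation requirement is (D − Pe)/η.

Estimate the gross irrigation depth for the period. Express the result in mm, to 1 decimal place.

ET₀ = 0.65 × 6.4 = 4.1600 mm/d
ETc = Kc × ET₀ = 1.13 × 4.1600 = 4.7008 mm/d
Crop demand D = ETc × 10 d = 4.7008 × 10 = 47.008 mm
D − Pe = 47.008 − 1.4 = 45.608 mm
Gross irrigation = 45.608 / 0.90 = 50.676 mm

50.7 mm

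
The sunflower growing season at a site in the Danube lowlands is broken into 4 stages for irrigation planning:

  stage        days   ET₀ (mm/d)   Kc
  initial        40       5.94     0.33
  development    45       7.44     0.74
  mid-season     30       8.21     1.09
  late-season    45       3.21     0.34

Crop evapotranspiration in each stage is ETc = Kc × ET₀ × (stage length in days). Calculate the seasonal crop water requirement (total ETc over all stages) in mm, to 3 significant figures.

initial: 0.33 × 5.94 × 40 = 78.41 mm
development: 0.74 × 7.44 × 45 = 247.75 mm
mid-season: 1.09 × 8.21 × 30 = 268.47 mm
late-season: 0.34 × 3.21 × 45 = 49.11 mm
Seasonal total = 643.74 mm

644 mm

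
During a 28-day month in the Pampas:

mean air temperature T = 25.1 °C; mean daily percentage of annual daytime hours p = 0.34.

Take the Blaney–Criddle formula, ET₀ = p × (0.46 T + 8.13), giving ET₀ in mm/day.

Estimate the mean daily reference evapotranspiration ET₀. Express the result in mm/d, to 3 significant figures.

ET₀ = 0.34 × (0.46 × 25.1 + 8.13) = 0.34 × 19.676 = 6.6898 mm/d

6.69 mm/d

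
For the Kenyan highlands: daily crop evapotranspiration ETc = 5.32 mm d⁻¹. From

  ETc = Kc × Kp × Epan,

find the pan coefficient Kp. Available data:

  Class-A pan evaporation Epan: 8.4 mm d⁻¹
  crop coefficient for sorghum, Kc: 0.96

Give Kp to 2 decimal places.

ETc = Kc × Kp × Epan  ⇒  Kp = ETc / (Kc × Epan)
Kp = 5.32 / (0.96 × 8.4) = 5.32 / 8.064 = 0.6597

0.66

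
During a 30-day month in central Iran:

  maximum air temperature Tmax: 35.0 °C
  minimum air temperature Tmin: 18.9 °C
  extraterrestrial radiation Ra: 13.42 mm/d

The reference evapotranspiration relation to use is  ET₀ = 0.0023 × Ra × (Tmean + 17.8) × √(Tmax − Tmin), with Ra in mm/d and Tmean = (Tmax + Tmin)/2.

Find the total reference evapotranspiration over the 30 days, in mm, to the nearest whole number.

Tmean = (35.0 + 18.9)/2 = 26.95 °C
ET₀ = 0.0023 × 13.42 × (26.95 + 17.8) × √16.1 = 0.0023 × 13.42 × 44.75 × 4.0125 = 5.5423 mm/d
Over 30 days: 5.5423 × 30 = 166.269 mm

166 mm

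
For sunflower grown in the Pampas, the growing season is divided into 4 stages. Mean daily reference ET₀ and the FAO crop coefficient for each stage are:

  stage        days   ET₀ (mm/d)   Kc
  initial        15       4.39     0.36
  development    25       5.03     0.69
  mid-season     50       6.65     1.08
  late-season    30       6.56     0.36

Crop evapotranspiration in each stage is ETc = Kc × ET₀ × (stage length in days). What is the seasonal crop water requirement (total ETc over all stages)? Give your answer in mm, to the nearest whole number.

initial: 0.36 × 4.39 × 15 = 23.71 mm
development: 0.69 × 5.03 × 25 = 86.77 mm
mid-season: 1.08 × 6.65 × 50 = 359.10 mm
late-season: 0.36 × 6.56 × 30 = 70.85 mm
Seasonal total = 540.43 mm

540 mm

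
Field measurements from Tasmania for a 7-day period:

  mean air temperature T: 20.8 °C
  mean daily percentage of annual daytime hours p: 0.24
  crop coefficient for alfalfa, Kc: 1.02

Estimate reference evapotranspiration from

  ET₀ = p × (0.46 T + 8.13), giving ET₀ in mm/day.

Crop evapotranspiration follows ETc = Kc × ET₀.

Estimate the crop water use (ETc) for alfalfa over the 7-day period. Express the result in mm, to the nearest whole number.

30 mm

ET₀ = 0.24 × (0.46 × 20.8 + 8.13) = 0.24 × 17.698 = 4.2475 mm/d
ETc = Kc × ET₀ = 1.02 × 4.2475 = 4.3325 mm/d
Over 7 days: 4.3325 × 7 = 30.328 mm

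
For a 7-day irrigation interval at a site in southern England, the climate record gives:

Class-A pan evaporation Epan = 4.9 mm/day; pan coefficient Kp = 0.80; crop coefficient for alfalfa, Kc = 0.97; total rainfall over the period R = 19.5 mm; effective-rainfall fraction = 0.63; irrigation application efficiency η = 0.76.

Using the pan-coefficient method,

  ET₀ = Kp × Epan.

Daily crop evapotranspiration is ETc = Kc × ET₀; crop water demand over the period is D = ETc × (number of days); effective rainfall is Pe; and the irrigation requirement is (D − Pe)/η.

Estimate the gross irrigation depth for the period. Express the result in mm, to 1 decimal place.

18.9 mm

ET₀ = 0.80 × 4.9 = 3.9200 mm/d
ETc = Kc × ET₀ = 0.97 × 3.9200 = 3.8024 mm/d
Crop demand D = ETc × 7 d = 3.8024 × 7 = 26.617 mm
Pe = 0.63 × 19.5 = 12.285 mm
D − Pe = 26.617 − 12.285 = 14.332 mm
Gross irrigation = 14.332 / 0.76 = 18.858 mm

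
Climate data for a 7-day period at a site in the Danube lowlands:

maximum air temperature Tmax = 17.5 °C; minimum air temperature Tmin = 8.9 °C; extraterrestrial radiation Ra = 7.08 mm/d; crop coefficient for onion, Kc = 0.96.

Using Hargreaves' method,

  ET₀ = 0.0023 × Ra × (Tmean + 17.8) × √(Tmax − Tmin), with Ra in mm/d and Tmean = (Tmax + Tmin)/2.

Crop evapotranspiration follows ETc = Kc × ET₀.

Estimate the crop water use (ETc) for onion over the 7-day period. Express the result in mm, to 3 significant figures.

9.95 mm

Tmean = (17.5 + 8.9)/2 = 13.20 °C
ET₀ = 0.0023 × 7.08 × (13.20 + 17.8) × √8.6 = 0.0023 × 7.08 × 31.00 × 2.9326 = 1.4804 mm/d
ETc = Kc × ET₀ = 0.96 × 1.4804 = 1.4212 mm/d
Over 7 days: 1.4212 × 7 = 9.948 mm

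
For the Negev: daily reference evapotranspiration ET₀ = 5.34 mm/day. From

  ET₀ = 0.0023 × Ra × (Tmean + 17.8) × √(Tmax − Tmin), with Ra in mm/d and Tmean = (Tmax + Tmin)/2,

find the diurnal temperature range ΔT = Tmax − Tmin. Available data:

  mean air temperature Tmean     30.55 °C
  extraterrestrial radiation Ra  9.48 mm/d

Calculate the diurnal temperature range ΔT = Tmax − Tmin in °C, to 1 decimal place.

25.7 °C

√ΔT = ET₀ / [0.0023 × Ra × (Tmean+17.8)] = 5.34 / (0.0023 × 9.48 × 48.35) = 5.0653
ΔT = 5.0653² = 25.657 °C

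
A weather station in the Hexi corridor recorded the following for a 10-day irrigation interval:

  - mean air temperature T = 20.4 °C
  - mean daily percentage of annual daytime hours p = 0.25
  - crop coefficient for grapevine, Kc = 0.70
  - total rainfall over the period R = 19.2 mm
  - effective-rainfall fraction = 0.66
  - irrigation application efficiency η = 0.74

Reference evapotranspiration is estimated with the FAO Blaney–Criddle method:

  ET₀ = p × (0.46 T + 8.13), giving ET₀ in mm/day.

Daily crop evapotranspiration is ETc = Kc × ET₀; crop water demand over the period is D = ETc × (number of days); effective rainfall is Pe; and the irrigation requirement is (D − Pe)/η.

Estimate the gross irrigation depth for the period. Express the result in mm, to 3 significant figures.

24.3 mm

ET₀ = 0.25 × (0.46 × 20.4 + 8.13) = 0.25 × 17.514 = 4.3785 mm/d
ETc = Kc × ET₀ = 0.70 × 4.3785 = 3.0650 mm/d
Crop demand D = ETc × 10 d = 3.0650 × 10 = 30.650 mm
Pe = 0.66 × 19.2 = 12.672 mm
D − Pe = 30.650 − 12.672 = 17.978 mm
Gross irrigation = 17.978 / 0.74 = 24.295 mm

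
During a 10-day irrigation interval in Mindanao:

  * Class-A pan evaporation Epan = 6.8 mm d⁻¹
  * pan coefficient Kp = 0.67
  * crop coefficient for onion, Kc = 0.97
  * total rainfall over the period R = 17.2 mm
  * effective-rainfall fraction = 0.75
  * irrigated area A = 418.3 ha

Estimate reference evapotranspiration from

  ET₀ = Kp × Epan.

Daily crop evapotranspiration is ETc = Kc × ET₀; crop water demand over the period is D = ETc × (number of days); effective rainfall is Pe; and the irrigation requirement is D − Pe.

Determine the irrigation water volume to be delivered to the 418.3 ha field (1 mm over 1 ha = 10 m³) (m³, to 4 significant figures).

130900 m³

ET₀ = 0.67 × 6.8 = 4.5560 mm/d
ETc = Kc × ET₀ = 0.97 × 4.5560 = 4.4193 mm/d
Crop demand D = ETc × 10 d = 4.4193 × 10 = 44.193 mm
Pe = 0.75 × 17.2 = 12.900 mm
D − Pe = 44.193 − 12.900 = 31.293 mm
Volume = 31.293 mm × 418.3 ha × 10 = 130898.6 m³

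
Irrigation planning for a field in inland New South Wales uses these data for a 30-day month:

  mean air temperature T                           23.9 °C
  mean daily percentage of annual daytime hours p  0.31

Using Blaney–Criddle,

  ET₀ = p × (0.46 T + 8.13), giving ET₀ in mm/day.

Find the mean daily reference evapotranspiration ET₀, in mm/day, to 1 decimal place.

5.9 mm/day

ET₀ = 0.31 × (0.46 × 23.9 + 8.13) = 0.31 × 19.124 = 5.9284 mm/d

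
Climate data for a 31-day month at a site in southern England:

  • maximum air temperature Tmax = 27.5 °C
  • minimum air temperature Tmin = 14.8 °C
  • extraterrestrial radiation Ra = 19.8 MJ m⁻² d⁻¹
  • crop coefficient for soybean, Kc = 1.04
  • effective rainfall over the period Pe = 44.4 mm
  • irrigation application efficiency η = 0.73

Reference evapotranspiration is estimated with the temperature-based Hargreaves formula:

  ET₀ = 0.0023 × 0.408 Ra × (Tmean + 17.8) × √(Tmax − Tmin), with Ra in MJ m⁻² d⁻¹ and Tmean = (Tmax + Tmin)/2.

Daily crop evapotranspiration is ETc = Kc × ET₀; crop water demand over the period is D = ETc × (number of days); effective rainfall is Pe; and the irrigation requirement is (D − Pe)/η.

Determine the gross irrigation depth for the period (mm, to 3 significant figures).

53.1 mm

Tmean = (27.5 + 14.8)/2 = 21.15 °C
0.408 Ra = 0.408 × 19.8 = 8.0784 mm/d equivalent
ET₀ = 0.0023 × 8.0784 × (21.15 + 17.8) × √12.7 = 0.0023 × 8.0784 × 38.95 × 3.5637 = 2.5791 mm/d
ETc = Kc × ET₀ = 1.04 × 2.5791 = 2.6823 mm/d
Crop demand D = ETc × 31 d = 2.6823 × 31 = 83.151 mm
D − Pe = 83.151 − 44.4 = 38.751 mm
Gross irrigation = 38.751 / 0.73 = 53.084 mm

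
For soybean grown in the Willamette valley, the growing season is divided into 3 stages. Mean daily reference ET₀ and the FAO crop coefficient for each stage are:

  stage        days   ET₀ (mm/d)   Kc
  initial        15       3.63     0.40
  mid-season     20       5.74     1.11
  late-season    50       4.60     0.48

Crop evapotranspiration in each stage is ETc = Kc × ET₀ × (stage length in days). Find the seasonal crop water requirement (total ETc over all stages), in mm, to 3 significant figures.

260 mm

initial: 0.40 × 3.63 × 15 = 21.78 mm
mid-season: 1.11 × 5.74 × 20 = 127.43 mm
late-season: 0.48 × 4.60 × 50 = 110.40 mm
Seasonal total = 259.61 mm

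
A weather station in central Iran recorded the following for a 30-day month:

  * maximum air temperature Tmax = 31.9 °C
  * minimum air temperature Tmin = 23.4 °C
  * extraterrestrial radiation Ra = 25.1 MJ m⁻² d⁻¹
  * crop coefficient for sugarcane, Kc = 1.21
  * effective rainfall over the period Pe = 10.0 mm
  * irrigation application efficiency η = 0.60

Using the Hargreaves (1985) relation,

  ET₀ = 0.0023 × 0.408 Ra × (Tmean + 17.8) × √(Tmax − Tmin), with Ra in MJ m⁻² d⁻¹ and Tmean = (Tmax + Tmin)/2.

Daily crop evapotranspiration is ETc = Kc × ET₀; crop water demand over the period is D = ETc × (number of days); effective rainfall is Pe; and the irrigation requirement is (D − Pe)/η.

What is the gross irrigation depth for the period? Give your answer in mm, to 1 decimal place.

Tmean = (31.9 + 23.4)/2 = 27.65 °C
0.408 Ra = 0.408 × 25.1 = 10.2408 mm/d equivalent
ET₀ = 0.0023 × 10.2408 × (27.65 + 17.8) × √8.5 = 0.0023 × 10.2408 × 45.45 × 2.9155 = 3.1211 mm/d
ETc = Kc × ET₀ = 1.21 × 3.1211 = 3.7765 mm/d
Crop demand D = ETc × 30 d = 3.7765 × 30 = 113.295 mm
D − Pe = 113.295 − 10.0 = 103.295 mm
Gross irrigation = 103.295 / 0.60 = 172.158 mm

172.2 mm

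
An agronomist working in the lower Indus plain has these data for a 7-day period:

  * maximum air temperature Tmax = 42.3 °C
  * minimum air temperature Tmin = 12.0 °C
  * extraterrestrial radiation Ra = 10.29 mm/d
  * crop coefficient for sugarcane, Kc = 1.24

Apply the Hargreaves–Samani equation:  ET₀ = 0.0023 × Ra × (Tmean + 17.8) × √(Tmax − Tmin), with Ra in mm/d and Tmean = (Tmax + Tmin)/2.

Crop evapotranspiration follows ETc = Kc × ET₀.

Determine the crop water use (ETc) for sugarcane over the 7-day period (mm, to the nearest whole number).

Tmean = (42.3 + 12.0)/2 = 27.15 °C
ET₀ = 0.0023 × 10.29 × (27.15 + 17.8) × √30.3 = 0.0023 × 10.29 × 44.95 × 5.5045 = 5.8559 mm/d
ETc = Kc × ET₀ = 1.24 × 5.8559 = 7.2613 mm/d
Over 7 days: 7.2613 × 7 = 50.829 mm

51 mm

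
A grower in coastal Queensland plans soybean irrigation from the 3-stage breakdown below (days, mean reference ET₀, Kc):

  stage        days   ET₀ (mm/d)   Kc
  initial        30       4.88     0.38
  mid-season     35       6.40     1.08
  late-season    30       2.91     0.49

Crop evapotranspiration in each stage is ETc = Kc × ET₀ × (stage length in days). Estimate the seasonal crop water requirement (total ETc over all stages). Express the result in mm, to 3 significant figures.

initial: 0.38 × 4.88 × 30 = 55.63 mm
mid-season: 1.08 × 6.40 × 35 = 241.92 mm
late-season: 0.49 × 2.91 × 30 = 42.78 mm
Seasonal total = 340.33 mm

340 mm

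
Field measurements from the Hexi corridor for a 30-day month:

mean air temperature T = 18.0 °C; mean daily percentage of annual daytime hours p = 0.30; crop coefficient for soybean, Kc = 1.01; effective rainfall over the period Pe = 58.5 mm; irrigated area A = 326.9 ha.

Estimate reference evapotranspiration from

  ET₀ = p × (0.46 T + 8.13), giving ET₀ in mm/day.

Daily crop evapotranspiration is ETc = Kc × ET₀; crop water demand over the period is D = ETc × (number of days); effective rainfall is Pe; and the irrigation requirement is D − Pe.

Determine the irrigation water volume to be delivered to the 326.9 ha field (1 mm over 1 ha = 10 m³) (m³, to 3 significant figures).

296000 m³

ET₀ = 0.30 × (0.46 × 18.0 + 8.13) = 0.30 × 16.410 = 4.9230 mm/d
ETc = Kc × ET₀ = 1.01 × 4.9230 = 4.9722 mm/d
Crop demand D = ETc × 30 d = 4.9722 × 30 = 149.166 mm
D − Pe = 149.166 − 58.5 = 90.666 mm
Volume = 90.666 mm × 326.9 ha × 10 = 296387.2 m³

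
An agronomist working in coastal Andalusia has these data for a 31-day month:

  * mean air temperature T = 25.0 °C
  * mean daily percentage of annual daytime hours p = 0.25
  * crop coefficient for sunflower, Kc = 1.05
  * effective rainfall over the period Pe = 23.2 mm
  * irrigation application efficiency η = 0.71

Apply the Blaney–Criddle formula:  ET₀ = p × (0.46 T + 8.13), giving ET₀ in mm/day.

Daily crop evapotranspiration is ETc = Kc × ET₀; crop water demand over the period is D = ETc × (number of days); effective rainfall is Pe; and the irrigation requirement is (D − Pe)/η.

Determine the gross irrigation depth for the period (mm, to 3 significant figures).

192 mm

ET₀ = 0.25 × (0.46 × 25.0 + 8.13) = 0.25 × 19.630 = 4.9075 mm/d
ETc = Kc × ET₀ = 1.05 × 4.9075 = 5.1529 mm/d
Crop demand D = ETc × 31 d = 5.1529 × 31 = 159.740 mm
D − Pe = 159.740 − 23.2 = 136.540 mm
Gross irrigation = 136.540 / 0.71 = 192.310 mm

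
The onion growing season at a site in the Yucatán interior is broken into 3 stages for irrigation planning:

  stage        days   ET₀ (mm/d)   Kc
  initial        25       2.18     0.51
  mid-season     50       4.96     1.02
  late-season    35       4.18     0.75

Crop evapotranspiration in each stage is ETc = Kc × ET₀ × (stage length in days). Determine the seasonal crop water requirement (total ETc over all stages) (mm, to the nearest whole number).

initial: 0.51 × 2.18 × 25 = 27.80 mm
mid-season: 1.02 × 4.96 × 50 = 252.96 mm
late-season: 0.75 × 4.18 × 35 = 109.73 mm
Seasonal total = 390.49 mm

390 mm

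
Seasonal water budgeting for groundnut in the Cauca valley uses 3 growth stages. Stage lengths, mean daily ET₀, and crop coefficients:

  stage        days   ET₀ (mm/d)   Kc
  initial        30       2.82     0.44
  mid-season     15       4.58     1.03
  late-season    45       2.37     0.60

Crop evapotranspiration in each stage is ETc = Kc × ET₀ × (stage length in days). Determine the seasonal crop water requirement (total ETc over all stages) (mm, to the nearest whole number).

initial: 0.44 × 2.82 × 30 = 37.22 mm
mid-season: 1.03 × 4.58 × 15 = 70.76 mm
late-season: 0.60 × 2.37 × 45 = 63.99 mm
Seasonal total = 171.97 mm

172 mm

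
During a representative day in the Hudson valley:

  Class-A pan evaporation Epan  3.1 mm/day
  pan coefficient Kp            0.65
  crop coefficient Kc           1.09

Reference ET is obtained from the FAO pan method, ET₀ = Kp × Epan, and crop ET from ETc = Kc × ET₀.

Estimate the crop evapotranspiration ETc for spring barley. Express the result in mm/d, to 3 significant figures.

ET₀ = 0.65 × 3.1 = 2.0150 mm/d
ETc = Kc × ET₀ = 1.09 × 2.0150 = 2.1964 mm/d

2.20 mm/d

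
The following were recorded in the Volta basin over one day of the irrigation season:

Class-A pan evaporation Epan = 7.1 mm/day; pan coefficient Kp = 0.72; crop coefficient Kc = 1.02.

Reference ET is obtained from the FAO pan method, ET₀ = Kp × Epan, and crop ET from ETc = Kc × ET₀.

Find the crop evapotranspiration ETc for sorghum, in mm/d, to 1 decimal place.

ET₀ = 0.72 × 7.1 = 5.1120 mm/d
ETc = Kc × ET₀ = 1.02 × 5.1120 = 5.2142 mm/d

5.2 mm/d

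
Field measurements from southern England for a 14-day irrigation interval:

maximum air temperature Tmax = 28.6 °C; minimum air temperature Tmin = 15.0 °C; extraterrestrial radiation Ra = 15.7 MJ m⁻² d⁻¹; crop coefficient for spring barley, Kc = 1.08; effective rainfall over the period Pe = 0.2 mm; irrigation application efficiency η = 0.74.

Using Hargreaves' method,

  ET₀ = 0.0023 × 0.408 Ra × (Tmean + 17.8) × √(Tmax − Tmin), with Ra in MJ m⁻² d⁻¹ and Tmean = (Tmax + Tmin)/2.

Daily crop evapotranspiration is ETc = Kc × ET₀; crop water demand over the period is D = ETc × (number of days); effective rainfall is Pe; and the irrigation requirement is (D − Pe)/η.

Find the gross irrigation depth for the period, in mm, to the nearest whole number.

44 mm

Tmean = (28.6 + 15.0)/2 = 21.80 °C
0.408 Ra = 0.408 × 15.7 = 6.4056 mm/d equivalent
ET₀ = 0.0023 × 6.4056 × (21.80 + 17.8) × √13.6 = 0.0023 × 6.4056 × 39.60 × 3.6878 = 2.1515 mm/d
ETc = Kc × ET₀ = 1.08 × 2.1515 = 2.3236 mm/d
Crop demand D = ETc × 14 d = 2.3236 × 14 = 32.530 mm
D − Pe = 32.530 − 0.2 = 32.330 mm
Gross irrigation = 32.330 / 0.74 = 43.689 mm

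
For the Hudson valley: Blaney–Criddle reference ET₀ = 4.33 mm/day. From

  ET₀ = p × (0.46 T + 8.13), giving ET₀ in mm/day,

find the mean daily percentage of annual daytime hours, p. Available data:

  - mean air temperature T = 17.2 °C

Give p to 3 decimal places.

p = ET₀ / (0.46 T + 8.13) = 4.33 / (0.46 × 17.2 + 8.13) = 4.33 / 16.042 = 0.2699

0.270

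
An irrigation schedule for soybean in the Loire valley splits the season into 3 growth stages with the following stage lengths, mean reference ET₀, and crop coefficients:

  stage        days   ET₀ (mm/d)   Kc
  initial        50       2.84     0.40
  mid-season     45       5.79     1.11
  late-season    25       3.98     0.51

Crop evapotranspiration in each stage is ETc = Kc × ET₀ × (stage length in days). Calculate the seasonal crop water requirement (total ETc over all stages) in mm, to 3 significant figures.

initial: 0.40 × 2.84 × 50 = 56.80 mm
mid-season: 1.11 × 5.79 × 45 = 289.21 mm
late-season: 0.51 × 3.98 × 25 = 50.75 mm
Seasonal total = 396.76 mm

397 mm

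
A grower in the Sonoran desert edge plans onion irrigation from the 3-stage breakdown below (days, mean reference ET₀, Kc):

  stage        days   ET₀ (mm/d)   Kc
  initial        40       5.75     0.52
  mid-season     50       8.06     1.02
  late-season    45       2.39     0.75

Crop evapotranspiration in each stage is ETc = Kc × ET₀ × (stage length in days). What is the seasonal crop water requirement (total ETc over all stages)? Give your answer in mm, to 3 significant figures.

611 mm

initial: 0.52 × 5.75 × 40 = 119.60 mm
mid-season: 1.02 × 8.06 × 50 = 411.06 mm
late-season: 0.75 × 2.39 × 45 = 80.66 mm
Seasonal total = 611.32 mm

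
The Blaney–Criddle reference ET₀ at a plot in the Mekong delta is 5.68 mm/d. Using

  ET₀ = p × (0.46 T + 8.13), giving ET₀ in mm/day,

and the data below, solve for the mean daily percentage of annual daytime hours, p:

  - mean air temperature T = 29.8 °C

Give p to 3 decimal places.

0.260

p = ET₀ / (0.46 T + 8.13) = 5.68 / (0.46 × 29.8 + 8.13) = 5.68 / 21.838 = 0.2601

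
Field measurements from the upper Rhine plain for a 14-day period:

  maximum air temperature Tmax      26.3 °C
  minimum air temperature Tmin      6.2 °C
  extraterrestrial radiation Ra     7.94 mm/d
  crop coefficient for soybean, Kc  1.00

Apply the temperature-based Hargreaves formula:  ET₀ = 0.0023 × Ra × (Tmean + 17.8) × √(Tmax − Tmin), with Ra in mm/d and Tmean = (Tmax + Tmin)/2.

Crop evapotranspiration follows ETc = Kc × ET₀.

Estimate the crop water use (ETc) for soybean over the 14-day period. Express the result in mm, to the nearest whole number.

Tmean = (26.3 + 6.2)/2 = 16.25 °C
ET₀ = 0.0023 × 7.94 × (16.25 + 17.8) × √20.1 = 0.0023 × 7.94 × 34.05 × 4.4833 = 2.7878 mm/d
ETc = Kc × ET₀ = 1.00 × 2.7878 = 2.7878 mm/d
Over 14 days: 2.7878 × 14 = 39.029 mm

39 mm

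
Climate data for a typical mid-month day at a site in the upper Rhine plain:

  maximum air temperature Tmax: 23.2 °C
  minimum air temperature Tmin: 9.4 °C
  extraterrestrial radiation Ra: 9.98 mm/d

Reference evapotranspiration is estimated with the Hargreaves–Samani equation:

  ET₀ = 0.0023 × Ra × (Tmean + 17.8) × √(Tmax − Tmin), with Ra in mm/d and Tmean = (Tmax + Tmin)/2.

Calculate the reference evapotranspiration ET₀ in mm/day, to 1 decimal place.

2.9 mm/day

Tmean = (23.2 + 9.4)/2 = 16.30 °C
ET₀ = 0.0023 × 9.98 × (16.30 + 17.8) × √13.8 = 0.0023 × 9.98 × 34.10 × 3.7148 = 2.9077 mm/d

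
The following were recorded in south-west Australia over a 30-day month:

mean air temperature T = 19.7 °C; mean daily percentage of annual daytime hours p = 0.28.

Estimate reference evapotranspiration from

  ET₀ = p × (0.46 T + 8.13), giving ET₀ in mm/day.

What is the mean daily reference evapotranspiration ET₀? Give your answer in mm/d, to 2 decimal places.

4.81 mm/d

ET₀ = 0.28 × (0.46 × 19.7 + 8.13) = 0.28 × 17.192 = 4.8138 mm/d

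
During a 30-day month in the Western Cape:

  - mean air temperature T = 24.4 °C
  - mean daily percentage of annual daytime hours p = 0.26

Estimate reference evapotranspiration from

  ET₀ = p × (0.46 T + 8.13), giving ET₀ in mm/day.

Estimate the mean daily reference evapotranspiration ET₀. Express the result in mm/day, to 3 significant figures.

5.03 mm/day

ET₀ = 0.26 × (0.46 × 24.4 + 8.13) = 0.26 × 19.354 = 5.0320 mm/d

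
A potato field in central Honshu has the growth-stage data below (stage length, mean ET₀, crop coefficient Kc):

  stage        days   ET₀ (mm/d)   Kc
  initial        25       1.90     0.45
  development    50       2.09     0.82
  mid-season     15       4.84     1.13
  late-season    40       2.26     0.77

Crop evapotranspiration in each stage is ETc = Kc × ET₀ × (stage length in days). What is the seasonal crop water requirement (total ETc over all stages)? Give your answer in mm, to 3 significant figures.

initial: 0.45 × 1.90 × 25 = 21.38 mm
development: 0.82 × 2.09 × 50 = 85.69 mm
mid-season: 1.13 × 4.84 × 15 = 82.04 mm
late-season: 0.77 × 2.26 × 40 = 69.61 mm
Seasonal total = 258.72 mm

259 mm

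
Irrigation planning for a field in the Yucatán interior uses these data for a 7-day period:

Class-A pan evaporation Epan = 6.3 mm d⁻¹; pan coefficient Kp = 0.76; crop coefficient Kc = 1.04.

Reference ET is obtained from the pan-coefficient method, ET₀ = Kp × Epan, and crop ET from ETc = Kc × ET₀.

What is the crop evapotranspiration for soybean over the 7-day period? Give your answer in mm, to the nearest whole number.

35 mm

ET₀ = 0.76 × 6.3 = 4.7880 mm/d
ETc = Kc × ET₀ = 1.04 × 4.7880 = 4.9795 mm/d
Over 7 days: 4.9795 × 7 = 34.857 mm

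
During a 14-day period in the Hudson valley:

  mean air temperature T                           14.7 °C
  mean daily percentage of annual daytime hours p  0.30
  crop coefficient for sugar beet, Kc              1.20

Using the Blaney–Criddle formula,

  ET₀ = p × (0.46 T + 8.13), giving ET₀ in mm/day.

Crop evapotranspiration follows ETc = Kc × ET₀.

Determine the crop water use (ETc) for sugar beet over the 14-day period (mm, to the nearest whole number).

ET₀ = 0.30 × (0.46 × 14.7 + 8.13) = 0.30 × 14.892 = 4.4676 mm/d
ETc = Kc × ET₀ = 1.20 × 4.4676 = 5.3611 mm/d
Over 14 days: 5.3611 × 14 = 75.055 mm

75 mm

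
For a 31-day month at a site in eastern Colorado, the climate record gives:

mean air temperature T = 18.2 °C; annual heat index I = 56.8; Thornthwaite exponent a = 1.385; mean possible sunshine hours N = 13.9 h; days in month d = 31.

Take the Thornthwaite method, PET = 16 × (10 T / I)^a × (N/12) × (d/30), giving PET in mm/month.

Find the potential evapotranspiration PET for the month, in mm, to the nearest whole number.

10T/I = 10 × 18.2 / 56.8 = 3.2042
(10T/I)^a = 3.2042^1.385 = 5.0167
Uncorrected PET = 16 × 5.0167 = 80.267 mm
Correction = (N/12)(d/30) = (13.9/12)(31/30) = 1.1969
PET = 80.267 × 1.1969 = 96.072 mm/month

96 mm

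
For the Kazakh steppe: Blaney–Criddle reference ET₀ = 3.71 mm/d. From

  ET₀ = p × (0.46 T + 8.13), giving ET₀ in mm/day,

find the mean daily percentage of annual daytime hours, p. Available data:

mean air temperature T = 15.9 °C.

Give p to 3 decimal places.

p = ET₀ / (0.46 T + 8.13) = 3.71 / (0.46 × 15.9 + 8.13) = 3.71 / 15.444 = 0.2402

0.240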